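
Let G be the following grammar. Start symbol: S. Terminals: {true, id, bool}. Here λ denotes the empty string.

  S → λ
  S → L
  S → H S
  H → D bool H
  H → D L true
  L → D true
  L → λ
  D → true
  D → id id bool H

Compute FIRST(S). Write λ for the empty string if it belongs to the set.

FIRST(D) = {id, true}
FIRST(H) = {id, true}  (via D bool H, D L true)
FIRST(L) = {λ, id, true}  (via D true)
FIRST(S) = {λ, id, true}  (via L, H S)

{λ, id, true}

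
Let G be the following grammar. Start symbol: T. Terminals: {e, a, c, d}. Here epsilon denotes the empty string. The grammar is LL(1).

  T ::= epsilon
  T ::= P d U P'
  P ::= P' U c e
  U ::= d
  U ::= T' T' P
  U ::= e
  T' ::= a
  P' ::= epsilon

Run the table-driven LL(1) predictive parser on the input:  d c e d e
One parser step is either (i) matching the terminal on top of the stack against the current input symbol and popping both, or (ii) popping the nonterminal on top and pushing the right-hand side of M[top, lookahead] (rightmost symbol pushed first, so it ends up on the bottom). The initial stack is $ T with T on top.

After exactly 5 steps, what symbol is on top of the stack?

c

     Stack              Input        Action
  1  $ T                d c e d e $  expand T ::= P d U P'
  2  $ P' U d P         d c e d e $  expand P ::= P' U c e
  3  $ P' U d e c U P'  d c e d e $  expand P' ::= epsilon
  4  $ P' U d e c U     d c e d e $  expand U ::= d
  5  $ P' U d e c d     d c e d e $  match d
Stack after step 5: $ P' U d e c (top = c).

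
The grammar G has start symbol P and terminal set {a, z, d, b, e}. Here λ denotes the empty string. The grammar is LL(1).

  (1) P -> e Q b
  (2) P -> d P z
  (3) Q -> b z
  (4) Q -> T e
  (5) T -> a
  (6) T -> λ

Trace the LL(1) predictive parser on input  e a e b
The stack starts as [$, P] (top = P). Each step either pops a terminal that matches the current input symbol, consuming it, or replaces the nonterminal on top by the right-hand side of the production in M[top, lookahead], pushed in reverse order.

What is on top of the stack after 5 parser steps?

step 1: stack=$ P  input=e a e b $  — expand P -> e Q b
step 2: stack=$ b Q e  input=e a e b $  — match e
step 3: stack=$ b Q  input=a e b $  — expand Q -> T e
step 4: stack=$ b e T  input=a e b $  — expand T -> a
step 5: stack=$ b e a  input=a e b $  — match a
Stack after step 5: $ b e (top = e).

e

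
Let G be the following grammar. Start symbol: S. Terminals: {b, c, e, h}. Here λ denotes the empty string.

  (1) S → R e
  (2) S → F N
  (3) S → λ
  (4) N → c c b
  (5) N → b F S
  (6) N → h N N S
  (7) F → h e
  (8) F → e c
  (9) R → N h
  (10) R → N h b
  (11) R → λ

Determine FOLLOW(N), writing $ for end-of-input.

FIRST(N) = {b, c, h}
FIRST(F) = {e, h}
FIRST(R) = {λ, b, c, h}  (via N h, N h b)
FIRST(S) = {λ, b, c, e, h}  (via R e, F N)
FOLLOW(S) includes $ since S is the start symbol.
FOLLOW(R): in S→R e, R is followed by e with FIRST {e}. Thus FOLLOW(R) = {e}.
FOLLOW(S): in N→b F S, the suffix after S is empty, so FOLLOW(S) ⊇ FOLLOW(N) = {$, b, c, e, h}; in N→h N N S, the suffix after S is empty, so FOLLOW(S) ⊇ FOLLOW(N) = {$, b, c, e, h}. Thus FOLLOW(S) = {$, b, c, e, h}.
FOLLOW(N): in S→F N, the suffix after N is empty, so FOLLOW(N) ⊇ FOLLOW(S) = {$, b, c, e, h}; in N→h N N S (occurrence 1), N is followed by N S with FIRST {b, c, h}; in N→h N N S (occurrence 2), N is followed by S with FIRST {λ, b, c, e, h}; in N→h N N S (occurrence 2), the suffix after N is nullable (adds nothing new); in R→N h, N is followed by h with FIRST {h}; in R→N h b, N is followed by h b with FIRST {h}. Thus FOLLOW(N) = {$, b, c, e, h}.
FOLLOW(F): in S→F N, F is followed by N with FIRST {b, c, h}; in N→b F S, F is followed by S with FIRST {λ, b, c, e, h}; in N→b F S, the suffix after F is nullable, so FOLLOW(F) ⊇ FOLLOW(N) = {$, b, c, e, h}. Thus FOLLOW(F) = {$, b, c, e, h}.

{$, b, c, e, h}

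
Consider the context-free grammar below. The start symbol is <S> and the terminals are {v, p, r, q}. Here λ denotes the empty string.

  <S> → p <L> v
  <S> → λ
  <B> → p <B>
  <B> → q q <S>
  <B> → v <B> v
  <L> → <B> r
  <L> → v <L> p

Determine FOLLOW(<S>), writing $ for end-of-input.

{$, r, v}

FIRST(<S>) = {λ, p}
FIRST(<B>) = {p, q, v}
FIRST(<L>) = {p, q, v}  (via <B> r)
FOLLOW(<S>) includes $ since <S> is the start symbol.
FOLLOW(<B>): in <B>→p <B>, the suffix after <B> is empty (adds nothing new); in <B>→v <B> v, <B> is followed by v with FIRST {v}; in <L>→<B> r, <B> is followed by r with FIRST {r}. Thus FOLLOW(<B>) = {r, v}.
FOLLOW(<S>): in <B>→q q <S>, the suffix after <S> is empty, so FOLLOW(<S>) ⊇ FOLLOW(<B>) = {r, v}. Thus FOLLOW(<S>) = {$, r, v}.
FOLLOW(<L>): in <S>→p <L> v, <L> is followed by v with FIRST {v}; in <L>→v <L> p, <L> is followed by p with FIRST {p}. Thus FOLLOW(<L>) = {p, v}.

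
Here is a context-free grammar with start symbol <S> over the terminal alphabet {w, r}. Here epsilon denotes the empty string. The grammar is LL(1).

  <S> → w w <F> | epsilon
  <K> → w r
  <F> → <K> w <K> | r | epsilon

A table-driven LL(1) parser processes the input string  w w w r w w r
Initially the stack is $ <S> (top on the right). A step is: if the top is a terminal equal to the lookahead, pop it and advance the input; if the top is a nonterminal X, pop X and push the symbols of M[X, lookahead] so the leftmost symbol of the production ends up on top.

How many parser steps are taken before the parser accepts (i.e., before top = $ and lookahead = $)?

step 1: stack=$ <S>  input=w w w r w w r $  — expand <S> → w w <F>
step 2: stack=$ <F> w w  input=w w w r w w r $  — match w
step 3: stack=$ <F> w  input=w w r w w r $  — match w
step 4: stack=$ <F>  input=w r w w r $  — expand <F> → <K> w <K>
step 5: stack=$ <K> w <K>  input=w r w w r $  — expand <K> → w r
step 6: stack=$ <K> w r w  input=w r w w r $  — match w
step 7: stack=$ <K> w r  input=r w w r $  — match r
step 8: stack=$ <K> w  input=w w r $  — match w
step 9: stack=$ <K>  input=w r $  — expand <K> → w r
step 10: stack=$ r w  input=w r $  — match w
step 11: stack=$ r  input=r $  — match r
Accept reached after 11 steps.

11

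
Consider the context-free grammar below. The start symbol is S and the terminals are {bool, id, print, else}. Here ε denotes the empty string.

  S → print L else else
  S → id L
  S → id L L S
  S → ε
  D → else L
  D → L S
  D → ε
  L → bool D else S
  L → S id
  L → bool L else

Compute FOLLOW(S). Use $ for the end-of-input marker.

FIRST(S): from S→print L else else we get {print}; from S→id L we get {id}; from S→id L L S we get {id}; from S→ε we get {ε}. So FIRST(S) = {ε, id, print}.
FIRST(L): from L→bool D else S we get {bool}; from L→S id we get {id, print}; from L→bool L else we get {bool}. So FIRST(L) = {bool, id, print}.
FIRST(D): from D→else L we get {else}; from D→L S we get {bool, id, print}; from D→ε we get {ε}. So FIRST(D) = {ε, bool, else, id, print}.
FOLLOW(S) includes $ since S is the start symbol.
FOLLOW(D): in L→bool D else S, D is followed by else S with FIRST {else}. Thus FOLLOW(D) = {else}.
FOLLOW(S): in S→id L L S, the suffix after S is empty (adds nothing new); in D→L S, the suffix after S is empty, so FOLLOW(S) ⊇ FOLLOW(D) = {else}; in L→bool D else S, the suffix after S is empty, so FOLLOW(S) ⊇ FOLLOW(L) = {$, bool, else, id, print}; in L→S id, S is followed by id with FIRST {id}. Thus FOLLOW(S) = {$, bool, else, id, print}.
FOLLOW(L): in S→print L else else, L is followed by else else with FIRST {else}; in S→id L, the suffix after L is empty, so FOLLOW(L) ⊇ FOLLOW(S) = {$, bool, else, id, print}; in S→id L L S (occurrence 1), L is followed by L S with FIRST {bool, id, print}; in S→id L L S (occurrence 2), L is followed by S with FIRST {ε, id, print}; in S→id L L S (occurrence 2), the suffix after L is nullable, so FOLLOW(L) ⊇ FOLLOW(S) = {$, bool, else, id, print}; in D→else L, the suffix after L is empty, so FOLLOW(L) ⊇ FOLLOW(D) = {else}; in D→L S, L is followed by S with FIRST {ε, id, print}; in D→L S, the suffix after L is nullable, so FOLLOW(L) ⊇ FOLLOW(D) = {else}; in L→bool L else, L is followed by else with FIRST {else}. Thus FOLLOW(L) = {$, bool, else, id, print}.

{$, bool, else, id, print}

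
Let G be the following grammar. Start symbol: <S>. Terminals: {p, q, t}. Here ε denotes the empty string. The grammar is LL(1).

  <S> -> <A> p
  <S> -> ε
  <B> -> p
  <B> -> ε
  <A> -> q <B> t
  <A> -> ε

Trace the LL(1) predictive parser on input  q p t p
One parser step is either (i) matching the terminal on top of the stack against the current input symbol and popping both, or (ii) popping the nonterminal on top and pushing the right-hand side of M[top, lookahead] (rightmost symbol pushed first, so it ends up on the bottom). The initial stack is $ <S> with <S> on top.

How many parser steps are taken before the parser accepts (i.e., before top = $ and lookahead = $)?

7

step 1: stack=$ <S>  input=q p t p $  — expand <S> -> <A> p
step 2: stack=$ p <A>  input=q p t p $  — expand <A> -> q <B> t
step 3: stack=$ p t <B> q  input=q p t p $  — match q
step 4: stack=$ p t <B>  input=p t p $  — expand <B> -> p
step 5: stack=$ p t p  input=p t p $  — match p
step 6: stack=$ p t  input=t p $  — match t
step 7: stack=$ p  input=p $  — match p
Accept reached after 7 steps.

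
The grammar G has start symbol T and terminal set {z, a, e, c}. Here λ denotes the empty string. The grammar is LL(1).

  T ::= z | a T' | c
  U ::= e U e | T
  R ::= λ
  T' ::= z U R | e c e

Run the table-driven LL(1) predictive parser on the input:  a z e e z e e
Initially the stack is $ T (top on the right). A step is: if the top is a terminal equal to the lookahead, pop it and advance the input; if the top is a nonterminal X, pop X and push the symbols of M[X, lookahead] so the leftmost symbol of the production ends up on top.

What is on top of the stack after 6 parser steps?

U

step 1: stack=$ T  input=a z e e z e e $  — expand T ::= a T'
step 2: stack=$ T' a  input=a z e e z e e $  — match a
step 3: stack=$ T'  input=z e e z e e $  — expand T' ::= z U R
step 4: stack=$ R U z  input=z e e z e e $  — match z
step 5: stack=$ R U  input=e e z e e $  — expand U ::= e U e
step 6: stack=$ R e U e  input=e e z e e $  — match e
Stack after step 6: $ R e U (top = U).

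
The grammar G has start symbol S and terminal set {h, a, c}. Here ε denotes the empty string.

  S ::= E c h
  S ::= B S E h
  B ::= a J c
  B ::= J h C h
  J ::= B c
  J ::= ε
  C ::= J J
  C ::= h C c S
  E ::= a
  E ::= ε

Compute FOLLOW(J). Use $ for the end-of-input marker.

FIRST(E): from E::=a we get {a}; from E::=ε we get {ε}. So FIRST(E) = {ε, a}.
FIRST(S): from S::=E c h we get {a, c}; from S::=B S E h we get {a, h}. So FIRST(S) = {a, c, h}.
FIRST(B): from B::=a J c we get {a}; from B::=J h C h we get {a, h}. So FIRST(B) = {a, h}.
FIRST(J): from J::=B c we get {a, h}; from J::=ε we get {ε}. So FIRST(J) = {ε, a, h}.
FIRST(C): from C::=J J we get {ε, a, h}; from C::=h C c S we get {h}. So FIRST(C) = {ε, a, h}.
FOLLOW(S) includes $ since S is the start symbol.
FOLLOW(B): in S::=B S E h, B is followed by S E h with FIRST {a, c, h}; in J::=B c, B is followed by c with FIRST {c}. Thus FOLLOW(B) = {a, c, h}.
FOLLOW(C): in B::=J h C h, C is followed by h with FIRST {h}; in C::=h C c S, C is followed by c S with FIRST {c}. Thus FOLLOW(C) = {c, h}.
FOLLOW(S): in S::=B S E h, S is followed by E h with FIRST {a, h}; in C::=h C c S, the suffix after S is empty, so FOLLOW(S) ⊇ FOLLOW(C) = {c, h}. Thus FOLLOW(S) = {$, a, c, h}.
FOLLOW(J): in B::=a J c, J is followed by c with FIRST {c}; in B::=J h C h, J is followed by h C h with FIRST {h}; in C::=J J (occurrence 1), J is followed by J with FIRST {ε, a, h}; in C::=J J (occurrence 1), the suffix after J is nullable, so FOLLOW(J) ⊇ FOLLOW(C) = {c, h}; in C::=J J (occurrence 2), the suffix after J is empty, so FOLLOW(J) ⊇ FOLLOW(C) = {c, h}. Thus FOLLOW(J) = {a, c, h}.
FOLLOW(E): in S::=E c h, E is followed by c h with FIRST {c}; in S::=B S E h, E is followed by h with FIRST {h}. Thus FOLLOW(E) = {c, h}.

{a, c, h}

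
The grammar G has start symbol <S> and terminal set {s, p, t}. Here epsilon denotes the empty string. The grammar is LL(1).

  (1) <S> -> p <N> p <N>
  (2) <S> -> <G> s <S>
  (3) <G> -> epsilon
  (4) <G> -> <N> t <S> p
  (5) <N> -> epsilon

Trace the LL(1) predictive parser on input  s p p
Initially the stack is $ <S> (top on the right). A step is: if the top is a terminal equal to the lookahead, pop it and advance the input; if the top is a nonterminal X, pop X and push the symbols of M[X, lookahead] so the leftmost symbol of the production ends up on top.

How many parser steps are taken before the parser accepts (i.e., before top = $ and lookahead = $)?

step 1: stack=$ <S>  input=s p p $  — expand <S> -> <G> s <S>
step 2: stack=$ <S> s <G>  input=s p p $  — expand <G> -> epsilon
step 3: stack=$ <S> s  input=s p p $  — match s
step 4: stack=$ <S>  input=p p $  — expand <S> -> p <N> p <N>
step 5: stack=$ <N> p <N> p  input=p p $  — match p
step 6: stack=$ <N> p <N>  input=p $  — expand <N> -> epsilon
step 7: stack=$ <N> p  input=p $  — match p
step 8: stack=$ <N>  input=$  — expand <N> -> epsilon
Accept reached after 8 steps.

8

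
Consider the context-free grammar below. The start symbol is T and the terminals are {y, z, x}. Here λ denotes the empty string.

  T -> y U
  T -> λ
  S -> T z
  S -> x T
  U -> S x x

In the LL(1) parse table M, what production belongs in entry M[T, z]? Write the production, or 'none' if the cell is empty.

FIRST(T): from T->y U we get {y}; from T->λ we get {λ}. So FIRST(T) = {λ, y}.
FIRST(S): from S->T z we get {y, z}; from S->x T we get {x}. So FIRST(S) = {x, y, z}.
FIRST(U): from U->S x x we get {x, y, z}. So FIRST(U) = {x, y, z}.
FOLLOW(T) includes $ since T is the start symbol.
FOLLOW(S): in U->S x x, S is followed by x x with FIRST {x}. Thus FOLLOW(S) = {x}.
FOLLOW(T): in S->T z, T is followed by z with FIRST {z}; in S->x T, the suffix after T is empty, so FOLLOW(T) ⊇ FOLLOW(S) = {x}. Thus FOLLOW(T) = {$, x, z}.
For T -> y U: FIRST(y U) = {y}, so it goes in M[T, t] for t ∈ {y}.
For T -> λ: FIRST(λ) = {λ}, so it goes in M[T, t] for t ∈ {}; since λ ∈ FIRST, also for every t ∈ FOLLOW(T) = {$, x, z}.

T -> λ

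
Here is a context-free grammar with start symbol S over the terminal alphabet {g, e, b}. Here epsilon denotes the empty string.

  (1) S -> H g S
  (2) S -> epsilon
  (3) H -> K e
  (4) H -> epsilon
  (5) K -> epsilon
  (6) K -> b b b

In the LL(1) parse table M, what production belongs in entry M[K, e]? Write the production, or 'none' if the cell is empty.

K -> epsilon

FIRST(K) = {epsilon, b}
FIRST(H) = {epsilon, b, e}  (via K e)
FIRST(S) = {epsilon, b, e, g}  (via H g S)
FOLLOW(S) includes $ since S is the start symbol.
FOLLOW(K): in H->K e, K is followed by e with FIRST {e}. Thus FOLLOW(K) = {e}.
For K -> epsilon: FIRST(epsilon) = {epsilon}, so it goes in M[K, t] for t ∈ {}; since epsilon ∈ FIRST, also for every t ∈ FOLLOW(K) = {e}.
For K -> b b b: FIRST(b b b) = {b}, so it goes in M[K, t] for t ∈ {b}.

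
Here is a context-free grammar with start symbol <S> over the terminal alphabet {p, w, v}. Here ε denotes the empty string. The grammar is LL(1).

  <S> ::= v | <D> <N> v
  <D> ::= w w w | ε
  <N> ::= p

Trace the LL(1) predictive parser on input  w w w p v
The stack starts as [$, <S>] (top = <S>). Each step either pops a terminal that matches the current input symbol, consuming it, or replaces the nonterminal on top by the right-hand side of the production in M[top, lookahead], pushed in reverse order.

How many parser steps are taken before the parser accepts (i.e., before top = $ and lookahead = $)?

step 1: stack=$ <S>  input=w w w p v $  — expand <S> ::= <D> <N> v
step 2: stack=$ v <N> <D>  input=w w w p v $  — expand <D> ::= w w w
step 3: stack=$ v <N> w w w  input=w w w p v $  — match w
step 4: stack=$ v <N> w w  input=w w p v $  — match w
step 5: stack=$ v <N> w  input=w p v $  — match w
step 6: stack=$ v <N>  input=p v $  — expand <N> ::= p
step 7: stack=$ v p  input=p v $  — match p
step 8: stack=$ v  input=v $  — match v
Accept reached after 8 steps.

8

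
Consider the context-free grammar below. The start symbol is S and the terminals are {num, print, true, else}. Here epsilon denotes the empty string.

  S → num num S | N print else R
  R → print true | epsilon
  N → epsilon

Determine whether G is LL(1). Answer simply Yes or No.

Yes

FIRST(S) = {num, print}
FIRST(R) = {epsilon, print}
FIRST(N) = {epsilon}
FOLLOW(S) = {$}
FOLLOW(R) = {$}
FOLLOW(N) = {print}
Each cell of M receives at most one production.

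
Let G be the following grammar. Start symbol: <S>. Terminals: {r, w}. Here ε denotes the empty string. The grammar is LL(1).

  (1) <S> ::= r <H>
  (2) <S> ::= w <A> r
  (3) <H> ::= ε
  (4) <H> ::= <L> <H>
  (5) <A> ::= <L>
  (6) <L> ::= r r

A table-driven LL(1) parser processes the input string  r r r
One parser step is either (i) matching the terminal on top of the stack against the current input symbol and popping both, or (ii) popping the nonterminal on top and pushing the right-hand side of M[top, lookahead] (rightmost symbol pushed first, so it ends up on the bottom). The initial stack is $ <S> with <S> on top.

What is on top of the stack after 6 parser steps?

     Stack      Input    Action
  1  $ <S>      r r r $  expand <S> ::= r <H>
  2  $ <H> r    r r r $  match r
  3  $ <H>      r r $    expand <H> ::= <L> <H>
  4  $ <H> <L>  r r $    expand <L> ::= r r
  5  $ <H> r r  r r $    match r
  6  $ <H> r    r $      match r
Stack after step 6: $ <H> (top = <H>).

<H>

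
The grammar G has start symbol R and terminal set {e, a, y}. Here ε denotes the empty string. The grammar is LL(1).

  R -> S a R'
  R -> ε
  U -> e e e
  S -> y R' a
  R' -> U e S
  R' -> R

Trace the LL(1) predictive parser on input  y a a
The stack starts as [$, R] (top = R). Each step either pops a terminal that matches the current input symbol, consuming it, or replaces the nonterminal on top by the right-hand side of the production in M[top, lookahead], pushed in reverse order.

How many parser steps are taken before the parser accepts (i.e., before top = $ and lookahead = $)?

     Stack          Input    Action
  1  $ R            y a a $  expand R -> S a R'
  2  $ R' a S       y a a $  expand S -> y R' a
  3  $ R' a a R' y  y a a $  match y
  4  $ R' a a R'    a a $    expand R' -> R
  5  $ R' a a R     a a $    expand R -> ε
  6  $ R' a a       a a $    match a
  7  $ R' a         a $      match a
  8  $ R'           $        expand R' -> R
  9  $ R            $        expand R -> ε
Accept reached after 9 steps.

9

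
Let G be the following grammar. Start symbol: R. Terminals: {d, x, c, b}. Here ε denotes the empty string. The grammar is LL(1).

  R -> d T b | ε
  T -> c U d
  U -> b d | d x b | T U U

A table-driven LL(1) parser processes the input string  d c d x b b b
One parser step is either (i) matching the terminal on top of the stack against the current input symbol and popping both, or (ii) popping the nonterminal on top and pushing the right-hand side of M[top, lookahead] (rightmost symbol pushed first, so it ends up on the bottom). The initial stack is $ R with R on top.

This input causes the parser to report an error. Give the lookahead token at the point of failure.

     Stack        Input            Action
  1  $ R          d c d x b b b $  expand R -> d T b
  2  $ b T d      d c d x b b b $  match d
  3  $ b T        c d x b b b $    expand T -> c U d
  4  $ b d U c    c d x b b b $    match c
  5  $ b d U      d x b b b $      expand U -> d x b
  6  $ b d b x d  d x b b b $      match d
  7  $ b d b x    x b b b $        match x
  8  $ b d b      b b b $          match b
  9  $ b d        b b $            error: top is terminal d but lookahead is b

b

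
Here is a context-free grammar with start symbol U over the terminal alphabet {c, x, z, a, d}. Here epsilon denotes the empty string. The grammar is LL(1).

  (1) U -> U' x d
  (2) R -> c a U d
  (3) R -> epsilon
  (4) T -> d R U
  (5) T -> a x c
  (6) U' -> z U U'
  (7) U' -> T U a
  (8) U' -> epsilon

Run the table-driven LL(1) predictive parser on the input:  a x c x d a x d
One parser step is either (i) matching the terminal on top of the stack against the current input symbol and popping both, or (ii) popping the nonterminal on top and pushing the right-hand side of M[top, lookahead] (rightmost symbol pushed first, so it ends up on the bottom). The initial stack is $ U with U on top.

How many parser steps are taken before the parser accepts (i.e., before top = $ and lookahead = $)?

13

      Stack            Input              Action
   1  $ U              a x c x d a x d $  expand U -> U' x d
   2  $ d x U'         a x c x d a x d $  expand U' -> T U a
   3  $ d x a U T      a x c x d a x d $  expand T -> a x c
   4  $ d x a U c x a  a x c x d a x d $  match a
   5  $ d x a U c x    x c x d a x d $    match x
   6  $ d x a U c      c x d a x d $      match c
   7  $ d x a U        x d a x d $        expand U -> U' x d
   8  $ d x a d x U'   x d a x d $        expand U' -> epsilon
   9  $ d x a d x      x d a x d $        match x
  10  $ d x a d        d a x d $          match d
  11  $ d x a          a x d $            match a
  12  $ d x            x d $              match x
  13  $ d              d $                match d
Accept reached after 13 steps.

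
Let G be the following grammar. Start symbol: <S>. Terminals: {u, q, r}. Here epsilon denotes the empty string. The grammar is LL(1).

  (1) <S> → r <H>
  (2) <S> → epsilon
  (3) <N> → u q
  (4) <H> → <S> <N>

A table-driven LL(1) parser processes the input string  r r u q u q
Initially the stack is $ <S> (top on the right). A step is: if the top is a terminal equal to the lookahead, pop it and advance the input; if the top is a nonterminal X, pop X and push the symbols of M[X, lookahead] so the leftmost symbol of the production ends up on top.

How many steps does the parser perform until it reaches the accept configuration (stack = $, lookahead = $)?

      Stack          Input          Action
   1  $ <S>          r r u q u q $  expand <S> → r <H>
   2  $ <H> r        r r u q u q $  match r
   3  $ <H>          r u q u q $    expand <H> → <S> <N>
   4  $ <N> <S>      r u q u q $    expand <S> → r <H>
   5  $ <N> <H> r    r u q u q $    match r
   6  $ <N> <H>      u q u q $      expand <H> → <S> <N>
   7  $ <N> <N> <S>  u q u q $      expand <S> → epsilon
   8  $ <N> <N>      u q u q $      expand <N> → u q
   9  $ <N> q u      u q u q $      match u
  10  $ <N> q        q u q $        match q
  11  $ <N>          u q $          expand <N> → u q
  12  $ q u          u q $          match u
  13  $ q            q $            match q
Accept reached after 13 steps.

13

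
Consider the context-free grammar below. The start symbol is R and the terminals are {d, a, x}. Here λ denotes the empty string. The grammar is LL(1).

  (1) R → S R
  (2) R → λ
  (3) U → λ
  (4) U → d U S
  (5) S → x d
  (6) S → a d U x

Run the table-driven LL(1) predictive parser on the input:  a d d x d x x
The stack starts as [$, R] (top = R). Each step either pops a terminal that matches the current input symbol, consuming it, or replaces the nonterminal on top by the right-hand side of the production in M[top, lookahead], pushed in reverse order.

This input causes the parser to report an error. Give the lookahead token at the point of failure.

$

step 1: stack=$ R  input=a d d x d x x $  — expand R → S R
step 2: stack=$ R S  input=a d d x d x x $  — expand S → a d U x
step 3: stack=$ R x U d a  input=a d d x d x x $  — match a
step 4: stack=$ R x U d  input=d d x d x x $  — match d
step 5: stack=$ R x U  input=d x d x x $  — expand U → d U S
step 6: stack=$ R x S U d  input=d x d x x $  — match d
step 7: stack=$ R x S U  input=x d x x $  — expand U → λ
step 8: stack=$ R x S  input=x d x x $  — expand S → x d
step 9: stack=$ R x d x  input=x d x x $  — match x
step 10: stack=$ R x d  input=d x x $  — match d
step 11: stack=$ R x  input=x x $  — match x
step 12: stack=$ R  input=x $  — expand R → S R
step 13: stack=$ R S  input=x $  — expand S → x d
step 14: stack=$ R d x  input=x $  — match x
step 15: stack=$ R d  input=$  — error: top is terminal d but lookahead is $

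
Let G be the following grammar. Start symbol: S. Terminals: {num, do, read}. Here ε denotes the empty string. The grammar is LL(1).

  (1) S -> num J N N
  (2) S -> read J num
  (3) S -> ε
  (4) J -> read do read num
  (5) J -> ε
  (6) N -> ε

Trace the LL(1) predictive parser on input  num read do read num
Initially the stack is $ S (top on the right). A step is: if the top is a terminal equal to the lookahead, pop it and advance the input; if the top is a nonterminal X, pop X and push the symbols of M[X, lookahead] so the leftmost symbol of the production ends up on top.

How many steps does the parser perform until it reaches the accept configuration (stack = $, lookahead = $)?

step 1: stack=$ S  input=num read do read num $  — expand S -> num J N N
step 2: stack=$ N N J num  input=num read do read num $  — match num
step 3: stack=$ N N J  input=read do read num $  — expand J -> read do read num
step 4: stack=$ N N num read do read  input=read do read num $  — match read
step 5: stack=$ N N num read do  input=do read num $  — match do
step 6: stack=$ N N num read  input=read num $  — match read
step 7: stack=$ N N num  input=num $  — match num
step 8: stack=$ N N  input=$  — expand N -> ε
step 9: stack=$ N  input=$  — expand N -> ε
Accept reached after 9 steps.

9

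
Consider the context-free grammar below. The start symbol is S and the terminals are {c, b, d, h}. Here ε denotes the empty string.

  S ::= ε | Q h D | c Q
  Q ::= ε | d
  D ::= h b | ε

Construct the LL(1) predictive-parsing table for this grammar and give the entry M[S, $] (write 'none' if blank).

FIRST(Q): from Q::=ε we get {ε}; from Q::=d we get {d}. So FIRST(Q) = {ε, d}.
FIRST(D): from D::=h b we get {h}; from D::=ε we get {ε}. So FIRST(D) = {ε, h}.
FIRST(S): from S::=ε we get {ε}; from S::=Q h D we get {d, h}; from S::=c Q we get {c}. So FIRST(S) = {ε, c, d, h}.
FOLLOW(S) includes $ since S is the start symbol.
FOLLOW(S): S appears on no right-hand side. Thus FOLLOW(S) = {$}.
For S ::= ε: FIRST(ε) = {ε}, so it goes in M[S, t] for t ∈ {}; since ε ∈ FIRST, also for every t ∈ FOLLOW(S) = {$}.
For S ::= Q h D: FIRST(Q h D) = {d, h}, so it goes in M[S, t] for t ∈ {d, h}.
For S ::= c Q: FIRST(c Q) = {c}, so it goes in M[S, t] for t ∈ {c}.

S ::= ε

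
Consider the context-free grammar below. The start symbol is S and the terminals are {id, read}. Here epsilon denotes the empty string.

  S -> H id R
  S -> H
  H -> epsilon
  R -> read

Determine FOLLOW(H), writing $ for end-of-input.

{$, id}

FIRST(H) = {epsilon}
FIRST(R) = {read}
FIRST(S) = {epsilon, id}  (via H id R, H)
FOLLOW(S) includes $ since S is the start symbol.
FOLLOW(S): S appears on no right-hand side. Thus FOLLOW(S) = {$}.
FOLLOW(H): in S->H id R, H is followed by id R with FIRST {id}; in S->H, the suffix after H is empty, so FOLLOW(H) ⊇ FOLLOW(S) = {$}. Thus FOLLOW(H) = {$, id}.
FOLLOW(R): in S->H id R, the suffix after R is empty, so FOLLOW(R) ⊇ FOLLOW(S) = {$}. Thus FOLLOW(R) = {$}.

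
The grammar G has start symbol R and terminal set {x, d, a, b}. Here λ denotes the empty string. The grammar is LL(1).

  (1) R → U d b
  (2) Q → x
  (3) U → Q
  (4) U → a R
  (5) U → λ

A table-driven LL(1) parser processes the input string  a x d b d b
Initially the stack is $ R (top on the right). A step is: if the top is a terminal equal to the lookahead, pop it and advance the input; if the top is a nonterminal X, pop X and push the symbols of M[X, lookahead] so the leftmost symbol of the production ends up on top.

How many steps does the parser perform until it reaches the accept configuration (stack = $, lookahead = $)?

11

      Stack        Input          Action
   1  $ R          a x d b d b $  expand R → U d b
   2  $ b d U      a x d b d b $  expand U → a R
   3  $ b d R a    a x d b d b $  match a
   4  $ b d R      x d b d b $    expand R → U d b
   5  $ b d b d U  x d b d b $    expand U → Q
   6  $ b d b d Q  x d b d b $    expand Q → x
   7  $ b d b d x  x d b d b $    match x
   8  $ b d b d    d b d b $      match d
   9  $ b d b      b d b $        match b
  10  $ b d        d b $          match d
  11  $ b          b $            match b
Accept reached after 11 steps.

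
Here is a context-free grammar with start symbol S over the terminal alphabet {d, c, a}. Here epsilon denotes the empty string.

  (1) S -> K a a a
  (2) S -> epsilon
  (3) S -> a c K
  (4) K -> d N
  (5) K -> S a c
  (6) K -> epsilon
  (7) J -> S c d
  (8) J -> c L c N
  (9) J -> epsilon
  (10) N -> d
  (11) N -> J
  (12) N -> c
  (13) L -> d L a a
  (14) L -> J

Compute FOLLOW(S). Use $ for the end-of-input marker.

{$, a, c}

FIRST(S): from S->K a a a we get {a, d}; from S->epsilon we get {epsilon}; from S->a c K we get {a}. So FIRST(S) = {epsilon, a, d}.
FIRST(K): from K->d N we get {d}; from K->S a c we get {a, d}; from K->epsilon we get {epsilon}. So FIRST(K) = {epsilon, a, d}.
FIRST(J): from J->S c d we get {a, c, d}; from J->c L c N we get {c}; from J->epsilon we get {epsilon}. So FIRST(J) = {epsilon, a, c, d}.
FIRST(N): from N->d we get {d}; from N->J we get {epsilon, a, c, d}; from N->c we get {c}. So FIRST(N) = {epsilon, a, c, d}.
FIRST(L): from L->d L a a we get {d}; from L->J we get {epsilon, a, c, d}. So FIRST(L) = {epsilon, a, c, d}.
FOLLOW(S) includes $ since S is the start symbol.
FOLLOW(S): in K->S a c, S is followed by a c with FIRST {a}; in J->S c d, S is followed by c d with FIRST {c}. Thus FOLLOW(S) = {$, a, c}.
FOLLOW(K): in S->K a a a, K is followed by a a a with FIRST {a}; in S->a c K, the suffix after K is empty, so FOLLOW(K) ⊇ FOLLOW(S) = {$, a, c}. Thus FOLLOW(K) = {$, a, c}.
FOLLOW(L): in J->c L c N, L is followed by c N with FIRST {c}; in L->d L a a, L is followed by a a with FIRST {a}. Thus FOLLOW(L) = {a, c}.
FOLLOW(J): in N->J, the suffix after J is empty, so FOLLOW(J) ⊇ FOLLOW(N) = {$, a, c}; in L->J, the suffix after J is empty, so FOLLOW(J) ⊇ FOLLOW(L) = {a, c}. Thus FOLLOW(J) = {$, a, c}.
FOLLOW(N): in K->d N, the suffix after N is empty, so FOLLOW(N) ⊇ FOLLOW(K) = {$, a, c}; in J->c L c N, the suffix after N is empty, so FOLLOW(N) ⊇ FOLLOW(J) = {$, a, c}. Thus FOLLOW(N) = {$, a, c}.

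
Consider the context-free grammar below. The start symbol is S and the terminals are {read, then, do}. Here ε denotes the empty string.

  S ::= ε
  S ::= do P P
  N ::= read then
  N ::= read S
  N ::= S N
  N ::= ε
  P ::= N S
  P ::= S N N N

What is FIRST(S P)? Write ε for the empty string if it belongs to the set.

{ε, do, read}

FIRST(S): from S::=ε we get {ε}; from S::=do P P we get {do}. So FIRST(S) = {ε, do}.
FIRST(N): from N::=read then we get {read}; from N::=read S we get {read}; from N::=S N we get {ε, do, read}; from N::=ε we get {ε}. So FIRST(N) = {ε, do, read}.
FIRST(P): from P::=N S we get {ε, do, read}; from P::=S N N N we get {ε, do, read}. So FIRST(P) = {ε, do, read}.
FIRST(S P): take FIRST of each symbol in turn, carrying on past any symbol whose FIRST contains ε; result {ε, do, read}.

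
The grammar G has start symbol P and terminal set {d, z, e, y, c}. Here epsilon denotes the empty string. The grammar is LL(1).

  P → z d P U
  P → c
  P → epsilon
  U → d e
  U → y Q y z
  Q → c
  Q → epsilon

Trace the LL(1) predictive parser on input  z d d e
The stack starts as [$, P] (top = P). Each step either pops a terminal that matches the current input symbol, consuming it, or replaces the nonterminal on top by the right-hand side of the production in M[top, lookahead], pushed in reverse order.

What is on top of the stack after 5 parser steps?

d

     Stack      Input      Action
  1  $ P        z d d e $  expand P → z d P U
  2  $ U P d z  z d d e $  match z
  3  $ U P d    d d e $    match d
  4  $ U P      d e $      expand P → epsilon
  5  $ U        d e $      expand U → d e
Stack after step 5: $ e d (top = d).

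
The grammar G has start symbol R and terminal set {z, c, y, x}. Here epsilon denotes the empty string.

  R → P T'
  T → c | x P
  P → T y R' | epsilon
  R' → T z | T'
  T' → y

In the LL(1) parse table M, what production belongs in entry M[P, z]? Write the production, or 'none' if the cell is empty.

FIRST(T) = {c, x}
FIRST(T') = {y}
FIRST(P) = {epsilon, c, x}  (via T y R')
FIRST(R') = {c, x, y}  (via T z, T')
FIRST(R) = {c, x, y}  (via P T')
FOLLOW(R) includes $ since R is the start symbol.
FOLLOW(T): in P→T y R', T is followed by y R' with FIRST {y}; in R'→T z, T is followed by z with FIRST {z}. Thus FOLLOW(T) = {y, z}.
FOLLOW(P): in R→P T', P is followed by T' with FIRST {y}; in T→x P, the suffix after P is empty, so FOLLOW(P) ⊇ FOLLOW(T) = {y, z}. Thus FOLLOW(P) = {y, z}.
For P → T y R': FIRST(T y R') = {c, x}, so it goes in M[P, t] for t ∈ {c, x}.
For P → epsilon: FIRST(epsilon) = {epsilon}, so it goes in M[P, t] for t ∈ {}; since epsilon ∈ FIRST, also for every t ∈ FOLLOW(P) = {y, z}.

P → epsilon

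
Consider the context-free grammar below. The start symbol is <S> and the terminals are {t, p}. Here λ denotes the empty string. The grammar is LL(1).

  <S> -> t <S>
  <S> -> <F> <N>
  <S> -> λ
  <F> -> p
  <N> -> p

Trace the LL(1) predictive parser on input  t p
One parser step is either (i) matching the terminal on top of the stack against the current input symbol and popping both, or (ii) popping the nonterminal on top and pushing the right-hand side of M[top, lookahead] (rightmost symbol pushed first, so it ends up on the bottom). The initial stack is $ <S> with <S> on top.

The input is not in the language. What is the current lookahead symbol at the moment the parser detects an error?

     Stack      Input  Action
  1  $ <S>      t p $  expand <S> -> t <S>
  2  $ <S> t    t p $  match t
  3  $ <S>      p $    expand <S> -> <F> <N>
  4  $ <N> <F>  p $    expand <F> -> p
  5  $ <N> p    p $    match p
  6  $ <N>      $      error: M[<N>, $] is empty

$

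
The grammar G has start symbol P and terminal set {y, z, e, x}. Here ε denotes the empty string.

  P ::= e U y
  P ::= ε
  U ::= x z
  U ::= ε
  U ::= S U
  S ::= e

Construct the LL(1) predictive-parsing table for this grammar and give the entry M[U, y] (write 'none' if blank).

FIRST(P) = {ε, e}
FIRST(S) = {e}
FIRST(U) = {ε, e, x}  (via S U)
FOLLOW(P) includes $ since P is the start symbol.
FOLLOW(U): in P::=e U y, U is followed by y with FIRST {y}; in U::=S U, the suffix after U is empty (adds nothing new). Thus FOLLOW(U) = {y}.
For U ::= x z: FIRST(x z) = {x}, so it goes in M[U, t] for t ∈ {x}.
For U ::= ε: FIRST(ε) = {ε}, so it goes in M[U, t] for t ∈ {}; since ε ∈ FIRST, also for every t ∈ FOLLOW(U) = {y}.
For U ::= S U: FIRST(S U) = {e}, so it goes in M[U, t] for t ∈ {e}.

U ::= ε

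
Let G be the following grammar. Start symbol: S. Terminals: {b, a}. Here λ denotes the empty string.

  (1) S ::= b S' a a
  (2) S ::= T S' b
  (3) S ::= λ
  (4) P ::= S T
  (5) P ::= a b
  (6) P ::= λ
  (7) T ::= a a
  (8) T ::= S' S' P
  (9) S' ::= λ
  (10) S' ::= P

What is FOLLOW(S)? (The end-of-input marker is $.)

FIRST(S) = {λ, a, b}  (via T S' b)
FIRST(P) = {λ, a, b}  (via S T)
FIRST(S') = {λ, a, b}  (via P)
FIRST(T) = {λ, a, b}  (via S' S' P)
FOLLOW(S) includes $ since S is the start symbol.
FOLLOW(S): in P::=S T, S is followed by T with FIRST {λ, a, b}; in P::=S T, the suffix after S is nullable, so FOLLOW(S) ⊇ FOLLOW(P) = {a, b}. Thus FOLLOW(S) = {$, a, b}.
FOLLOW(P): in T::=S' S' P, the suffix after P is empty, so FOLLOW(P) ⊇ FOLLOW(T) = {a, b}; in S'::=P, the suffix after P is empty, so FOLLOW(P) ⊇ FOLLOW(S') = {a, b}. Thus FOLLOW(P) = {a, b}.
FOLLOW(T): in S::=T S' b, T is followed by S' b with FIRST {a, b}; in P::=S T, the suffix after T is empty, so FOLLOW(T) ⊇ FOLLOW(P) = {a, b}. Thus FOLLOW(T) = {a, b}.
FOLLOW(S'): in S::=b S' a a, S' is followed by a a with FIRST {a}; in S::=T S' b, S' is followed by b with FIRST {b}; in T::=S' S' P (occurrence 1), S' is followed by S' P with FIRST {λ, a, b}; in T::=S' S' P (occurrence 1), the suffix after S' is nullable, so FOLLOW(S') ⊇ FOLLOW(T) = {a, b}; in T::=S' S' P (occurrence 2), S' is followed by P with FIRST {λ, a, b}; in T::=S' S' P (occurrence 2), the suffix after S' is nullable, so FOLLOW(S') ⊇ FOLLOW(T) = {a, b}. Thus FOLLOW(S') = {a, b}.

{$, a, b}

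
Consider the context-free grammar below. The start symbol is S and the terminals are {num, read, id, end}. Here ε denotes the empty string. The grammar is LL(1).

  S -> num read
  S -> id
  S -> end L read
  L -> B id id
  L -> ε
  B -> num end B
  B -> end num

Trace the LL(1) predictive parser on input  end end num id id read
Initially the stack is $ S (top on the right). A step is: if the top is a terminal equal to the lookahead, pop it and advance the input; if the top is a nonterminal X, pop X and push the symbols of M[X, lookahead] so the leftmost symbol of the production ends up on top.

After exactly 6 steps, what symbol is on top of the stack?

     Stack                 Input                     Action
  1  $ S                   end end num id id read $  expand S -> end L read
  2  $ read L end          end end num id id read $  match end
  3  $ read L              end num id id read $      expand L -> B id id
  4  $ read id id B        end num id id read $      expand B -> end num
  5  $ read id id num end  end num id id read $      match end
  6  $ read id id num      num id id read $          match num
Stack after step 6: $ read id id (top = id).

id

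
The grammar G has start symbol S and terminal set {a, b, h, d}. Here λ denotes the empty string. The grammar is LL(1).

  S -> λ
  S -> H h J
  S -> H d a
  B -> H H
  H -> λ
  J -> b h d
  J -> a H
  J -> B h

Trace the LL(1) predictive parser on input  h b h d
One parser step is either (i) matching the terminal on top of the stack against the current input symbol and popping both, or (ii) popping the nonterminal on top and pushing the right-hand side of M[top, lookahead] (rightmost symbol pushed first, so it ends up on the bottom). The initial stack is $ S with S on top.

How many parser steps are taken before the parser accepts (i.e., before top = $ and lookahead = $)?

     Stack    Input      Action
  1  $ S      h b h d $  expand S -> H h J
  2  $ J h H  h b h d $  expand H -> λ
  3  $ J h    h b h d $  match h
  4  $ J      b h d $    expand J -> b h d
  5  $ d h b  b h d $    match b
  6  $ d h    h d $      match h
  7  $ d      d $        match d
Accept reached after 7 steps.

7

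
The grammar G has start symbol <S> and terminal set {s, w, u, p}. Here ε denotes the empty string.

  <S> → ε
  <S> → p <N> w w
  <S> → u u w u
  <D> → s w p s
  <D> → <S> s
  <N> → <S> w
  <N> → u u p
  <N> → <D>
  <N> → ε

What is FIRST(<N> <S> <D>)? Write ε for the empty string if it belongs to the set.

FIRST(<S>) = {ε, p, u}
FIRST(<D>) = {p, s, u}  (via <S> s)
FIRST(<N>) = {ε, p, s, u, w}  (via <S> w, <D>)
FIRST(<N> <S> <D>): take FIRST of each symbol in turn, carrying on past any symbol whose FIRST contains ε; result {p, s, u, w}.

{p, s, u, w}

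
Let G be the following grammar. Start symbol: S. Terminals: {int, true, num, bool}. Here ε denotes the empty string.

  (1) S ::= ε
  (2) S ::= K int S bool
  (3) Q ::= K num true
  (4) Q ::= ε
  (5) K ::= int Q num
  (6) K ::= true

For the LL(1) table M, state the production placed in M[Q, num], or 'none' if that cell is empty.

Q ::= ε

FIRST(K) = {int, true}
FIRST(S) = {ε, int, true}  (via K int S bool)
FIRST(Q) = {ε, int, true}  (via K num true)
FOLLOW(S) includes $ since S is the start symbol.
FOLLOW(Q): in K::=int Q num, Q is followed by num with FIRST {num}. Thus FOLLOW(Q) = {num}.
For Q ::= K num true: FIRST(K num true) = {int, true}, so it goes in M[Q, t] for t ∈ {int, true}.
For Q ::= ε: FIRST(ε) = {ε}, so it goes in M[Q, t] for t ∈ {}; since ε ∈ FIRST, also for every t ∈ FOLLOW(Q) = {num}.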